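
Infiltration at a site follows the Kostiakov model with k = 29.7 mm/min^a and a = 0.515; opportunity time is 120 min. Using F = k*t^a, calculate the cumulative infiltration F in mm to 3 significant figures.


F = 29.7 * 120^0.515 = 350 mm
Therefore the cumulative infiltration F = 350 mm.


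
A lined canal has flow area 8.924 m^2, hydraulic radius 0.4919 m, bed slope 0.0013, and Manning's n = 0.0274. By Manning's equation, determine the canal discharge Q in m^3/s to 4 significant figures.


Approach: apply Manning's equation, Q = (1/n)*A*R^(2/3)*S^(1/2).
Q = (1/0.0274) * 8.924 * 0.4919^(2/3) * 0.0013^(1/2) = 7.318 m^3/s
Therefore the canal discharge Q = 7.318 m^3/s.


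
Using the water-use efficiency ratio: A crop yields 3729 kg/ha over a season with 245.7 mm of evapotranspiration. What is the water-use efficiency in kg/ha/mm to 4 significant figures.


Approach: apply the water-use efficiency ratio, WUE = yield/ET.
WUE = 3729 / 245.7 = 15.18 kg/ha/mm
Therefore the water-use efficiency = 15.18 kg/ha/mm.


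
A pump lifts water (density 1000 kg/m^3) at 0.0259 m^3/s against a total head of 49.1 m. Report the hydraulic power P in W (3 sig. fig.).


Approach: apply the hydraulic power relation, P = rho*g*Q*H.
P = 1000 * 9.81 * 0.0259 * 49.1 = 12500 W
Therefore the hydraulic power P = 12500 W.


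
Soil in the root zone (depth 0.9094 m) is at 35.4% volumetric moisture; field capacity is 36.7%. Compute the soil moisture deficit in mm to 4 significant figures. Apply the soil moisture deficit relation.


Approach: apply the soil moisture deficit relation, SMD = (FC - theta)/100 * depth * 1000.
SMD = (36.7 - 35.4)/100 * 0.9094 * 1000 = 11.82 mm
Therefore the soil moisture deficit = 11.82 mm.


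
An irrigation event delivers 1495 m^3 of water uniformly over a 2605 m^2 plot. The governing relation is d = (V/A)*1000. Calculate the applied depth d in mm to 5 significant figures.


d = (1495 / 2605) * 1000 = 573.90 mm
Therefore the applied depth d = 573.90 mm.


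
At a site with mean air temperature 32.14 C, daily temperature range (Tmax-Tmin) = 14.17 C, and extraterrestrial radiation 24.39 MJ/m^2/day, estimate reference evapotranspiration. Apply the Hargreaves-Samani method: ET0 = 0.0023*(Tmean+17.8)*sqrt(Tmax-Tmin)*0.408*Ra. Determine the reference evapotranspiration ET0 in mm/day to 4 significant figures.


ET0 = 0.0023*(32.14+17.8)*sqrt(14.17)*0.408*24.39 = 4.303 mm/day
Therefore the reference evapotranspiration ET0 = 4.303 mm/day.


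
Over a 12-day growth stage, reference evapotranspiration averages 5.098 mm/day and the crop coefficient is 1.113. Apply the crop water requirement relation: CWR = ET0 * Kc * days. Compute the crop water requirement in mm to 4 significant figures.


CWR = 5.098 * 1.113 * 12 = 68.09 mm
Therefore the crop water requirement = 68.09 mm.


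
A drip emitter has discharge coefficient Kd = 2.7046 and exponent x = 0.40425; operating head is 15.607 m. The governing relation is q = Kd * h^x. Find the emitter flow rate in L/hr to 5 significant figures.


q = 2.7046 * 15.607^0.40425 = 8.2130 L/hr
Therefore the emitter flow rate = 8.2130 L/hr.


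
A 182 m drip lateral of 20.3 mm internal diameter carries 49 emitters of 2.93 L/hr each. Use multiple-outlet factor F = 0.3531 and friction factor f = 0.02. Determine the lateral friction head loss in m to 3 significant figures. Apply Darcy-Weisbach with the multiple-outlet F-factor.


Approach: apply Darcy-Weisbach with the multiple-outlet F-factor, Q = n*q/(3600*1000) m^3/s; v = Q/A; hf = F*f*(L/D)*(v^2/(2g)).
Q = 49*2.93/(3600*1000) = 3.9881e-05 m^3/s
A = pi*(20.3e-3/2)^2 = 3.2365e-04 m^2, so v = Q/A = 0.12322 m/s
hf = 0.3531*0.02*(182/0.0203)*(0.12322^2/(2*9.81)) = 0.0490 m
Therefore the lateral friction head loss = 0.0490 m.


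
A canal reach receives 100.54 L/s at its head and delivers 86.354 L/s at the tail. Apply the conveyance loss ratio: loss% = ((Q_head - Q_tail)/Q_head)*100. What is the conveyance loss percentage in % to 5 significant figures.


loss = ((100.54 - 86.354)/100.54)*100 = 14.110 %
Therefore the conveyance loss percentage = 14.110 %.


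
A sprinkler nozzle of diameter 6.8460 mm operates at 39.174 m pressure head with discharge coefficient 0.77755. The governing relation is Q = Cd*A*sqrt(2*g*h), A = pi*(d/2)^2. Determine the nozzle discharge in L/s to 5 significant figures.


A = pi*(6.8460e-3/2)^2 = 3.680982e-05 m^2
Q = 0.77755 * 3.680982e-05 * sqrt(2*9.81*39.174) * 1000 = 0.79349 L/s
Therefore the nozzle discharge = 0.79349 L/s.


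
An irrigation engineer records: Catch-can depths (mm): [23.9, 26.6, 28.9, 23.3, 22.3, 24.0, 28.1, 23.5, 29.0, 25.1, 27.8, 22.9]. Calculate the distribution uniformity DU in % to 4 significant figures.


Approach: apply the low-quarter distribution uniformity, DU = (mean of lowest quarter of readings / overall mean)*100.
sorted lowest 3 of 12: [22.3, 22.9, 23.3] -> mean = 22.8333 mm
overall mean = 25.4500 mm
DU = (22.8333/25.4500)*100 = 89.72 %
Therefore the distribution uniformity DU = 89.72 %.


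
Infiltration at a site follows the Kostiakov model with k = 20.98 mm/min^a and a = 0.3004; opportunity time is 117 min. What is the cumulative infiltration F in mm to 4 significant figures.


Approach: apply the Kostiakov infiltration equation, F = k*t^a.
F = 20.98 * 117^0.3004 = 87.72 mm
Therefore the cumulative infiltration F = 87.72 mm.


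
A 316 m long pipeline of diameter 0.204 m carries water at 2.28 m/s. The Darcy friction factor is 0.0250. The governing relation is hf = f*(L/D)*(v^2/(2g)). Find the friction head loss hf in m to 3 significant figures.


hf = 0.0250 * (316/0.204) * (2.28^2 / (2*9.81))
hf = 10.3 m
Therefore the friction head loss hf = 10.3 m.


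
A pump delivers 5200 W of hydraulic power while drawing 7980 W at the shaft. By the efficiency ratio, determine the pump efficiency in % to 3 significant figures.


Approach: apply the efficiency ratio, eta = (P_out/P_in)*100.
eta = (5200 / 7980) * 100 = 65.2 %
Therefore the pump efficiency = 65.2 %.


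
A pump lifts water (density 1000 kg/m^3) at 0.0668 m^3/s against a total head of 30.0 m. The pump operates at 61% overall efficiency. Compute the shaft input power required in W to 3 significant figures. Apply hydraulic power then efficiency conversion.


Approach: apply hydraulic power then efficiency conversion, P = rho*g*Q*H; P_in = P/eta.
Step 1 — hydraulic power (P = rho*g*Q*H):
  P = 1000 * 9.81 * 0.0668 * 30.0 = 19659 W
Step 2 — input power: P_in = P/eta = 19659 / 0.61 = 32200 W
Therefore the shaft input power required = 32200 W.


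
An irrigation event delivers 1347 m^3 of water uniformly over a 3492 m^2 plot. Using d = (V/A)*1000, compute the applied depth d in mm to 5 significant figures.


d = (1347 / 3492) * 1000 = 385.74 mm
Therefore the applied depth d = 385.74 mm.


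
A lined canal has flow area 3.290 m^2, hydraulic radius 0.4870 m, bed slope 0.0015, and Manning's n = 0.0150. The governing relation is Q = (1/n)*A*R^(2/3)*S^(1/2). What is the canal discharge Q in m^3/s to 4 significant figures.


Q = (1/0.0150) * 3.290 * 0.4870^(2/3) * 0.0015^(1/2) = 5.258 m^3/s
Therefore the canal discharge Q = 5.258 m^3/s.


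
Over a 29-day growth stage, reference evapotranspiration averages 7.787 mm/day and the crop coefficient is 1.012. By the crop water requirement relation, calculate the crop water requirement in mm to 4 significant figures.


Approach: apply the crop water requirement relation, CWR = ET0 * Kc * days.
CWR = 7.787 * 1.012 * 29 = 228.5 mm
Therefore the crop water requirement = 228.5 mm.


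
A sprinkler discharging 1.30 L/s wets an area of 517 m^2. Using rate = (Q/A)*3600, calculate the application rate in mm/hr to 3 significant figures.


rate = (1.30 / 517) * 3600 = 9.05 mm/hr
Therefore the application rate = 9.05 mm/hr.


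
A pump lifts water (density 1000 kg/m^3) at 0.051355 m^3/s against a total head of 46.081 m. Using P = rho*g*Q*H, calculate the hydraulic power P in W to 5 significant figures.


P = 1000 * 9.81 * 0.051355 * 46.081 = 23215 W
Therefore the hydraulic power P = 23215 W.


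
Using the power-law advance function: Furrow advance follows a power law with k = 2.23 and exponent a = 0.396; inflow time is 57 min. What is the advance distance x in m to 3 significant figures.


Approach: apply the power-law advance function, x = k*t^a.
x = 2.23 * 57^0.396 = 11.1 m
Therefore the advance distance x = 11.1 m.


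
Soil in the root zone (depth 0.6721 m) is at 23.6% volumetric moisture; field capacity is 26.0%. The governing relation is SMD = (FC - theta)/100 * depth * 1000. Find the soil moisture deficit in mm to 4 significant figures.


SMD = (26.0 - 23.6)/100 * 0.6721 * 1000 = 16.13 mm
Therefore the soil moisture deficit = 16.13 mm.


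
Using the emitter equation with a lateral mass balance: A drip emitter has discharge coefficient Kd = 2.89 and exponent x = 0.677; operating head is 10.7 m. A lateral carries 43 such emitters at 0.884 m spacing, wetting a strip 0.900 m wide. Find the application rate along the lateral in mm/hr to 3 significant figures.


Approach: apply the emitter equation with a lateral mass balance, q = Kd*h^x; Q = n*q; rate = Q/(n*spacing*width).
Step 1 — single emitter flow (q = Kd*h^x):
  q = 2.89 * 10.7^0.677 = 14.381 L/hr
Step 2 — total lateral flow: Q = 43 * 14.381 = 618.39 L/hr
Step 3 — wetted area: A = 43 * 0.884 * 0.900 = 34.211 m^2
Step 4 — application rate: Q/A = 618.39/34.211 = 18.1 mm/hr
Therefore the application rate along the lateral = 18.1 mm/hr.


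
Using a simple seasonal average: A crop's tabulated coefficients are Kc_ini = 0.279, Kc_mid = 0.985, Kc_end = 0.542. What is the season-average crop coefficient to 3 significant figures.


Approach: apply a simple seasonal average, Kc_avg = (Kc_ini + Kc_mid + Kc_end)/3.
Kc_avg = (0.279 + 0.985 + 0.542)/3 = 0.602
Therefore the season-average crop coefficient = 0.602.


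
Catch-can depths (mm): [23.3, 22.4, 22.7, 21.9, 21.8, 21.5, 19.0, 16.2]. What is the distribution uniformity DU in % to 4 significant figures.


Approach: apply the low-quarter distribution uniformity, DU = (mean of lowest quarter of readings / overall mean)*100.
sorted lowest 2 of 8: [16.2, 19.0] -> mean = 17.6000 mm
overall mean = 21.1000 mm
DU = (17.6000/21.1000)*100 = 83.41 %
Therefore the distribution uniformity DU = 83.41 %.


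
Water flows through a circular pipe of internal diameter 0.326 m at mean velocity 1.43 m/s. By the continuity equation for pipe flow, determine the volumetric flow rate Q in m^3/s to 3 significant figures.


Approach: apply the continuity equation for pipe flow, Q = A * v with A = pi*(D/2)^2.
A = pi*(0.326/2)^2 = 0.083469 m^2
Q = 0.083469 * 1.43 = 0.119 m^3/s
Therefore the volumetric flow rate Q = 0.119 m^3/s.


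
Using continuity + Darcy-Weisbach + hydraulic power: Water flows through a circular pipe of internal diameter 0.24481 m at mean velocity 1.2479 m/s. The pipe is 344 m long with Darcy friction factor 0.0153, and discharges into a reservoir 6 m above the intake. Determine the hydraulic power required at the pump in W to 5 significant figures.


Approach: apply continuity + Darcy-Weisbach + hydraulic power, Q = A*v; hf = f*(L/D)*(v^2/(2g)); H = static + hf; P = rho*g*Q*H.
Step 1 — flow rate (continuity, Q = A*v):
  A = pi*(0.24481/2)^2 = 0.04707043 m^2
  Q = 0.04707043 * 1.2479 = 0.05873919 m^3/s
Step 2 — friction head loss (Darcy-Weisbach):
  hf = 0.0153 * (344/0.24481) * (1.2479^2 / (2*9.81))
  hf = 1.706402 m
Step 3 — total head: H = 6 + 1.706402 = 7.706402 m
Step 4 — hydraulic power (P = rho*g*Q*H):
  P = 1000 * 9.81 * 0.05873919 * 7.706402 = 4440.7 W
Therefore the hydraulic power required at the pump = 4440.7 W.


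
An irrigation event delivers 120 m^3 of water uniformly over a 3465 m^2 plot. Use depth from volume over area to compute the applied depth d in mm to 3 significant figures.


Approach: apply depth from volume over area, d = (V/A)*1000.
d = (120 / 3465) * 1000 = 34.6 mm
Therefore the applied depth d = 34.6 mm.


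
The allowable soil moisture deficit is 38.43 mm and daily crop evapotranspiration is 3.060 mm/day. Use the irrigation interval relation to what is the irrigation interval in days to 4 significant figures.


Approach: apply the irrigation interval relation, interval = SMD / ETc.
interval = 38.43 / 3.060 = 12.56 days
Therefore the irrigation interval = 12.56 days.


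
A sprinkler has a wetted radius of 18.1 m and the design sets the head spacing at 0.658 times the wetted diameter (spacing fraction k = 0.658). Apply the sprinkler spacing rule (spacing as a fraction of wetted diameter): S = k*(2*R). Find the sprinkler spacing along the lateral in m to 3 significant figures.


S = 0.658 * (2 * 18.1) = 23.8 m
Therefore the sprinkler spacing along the lateral = 23.8 m.


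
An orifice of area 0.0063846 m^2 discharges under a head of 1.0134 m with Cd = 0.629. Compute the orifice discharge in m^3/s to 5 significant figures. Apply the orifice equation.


Approach: apply the orifice equation, Q = Cd*A*sqrt(2*g*h).
Q = 0.629 * 0.0063846 * sqrt(2*9.81*1.0134) = 0.017907 m^3/s
Therefore the orifice discharge = 0.017907 m^3/s.


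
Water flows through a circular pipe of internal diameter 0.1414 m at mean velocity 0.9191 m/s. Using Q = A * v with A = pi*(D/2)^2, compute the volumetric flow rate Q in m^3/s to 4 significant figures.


A = pi*(0.1414/2)^2 = 0.0157032 m^2
Q = 0.0157032 * 0.9191 = 0.01443 m^3/s
Therefore the volumetric flow rate Q = 0.01443 m^3/s.


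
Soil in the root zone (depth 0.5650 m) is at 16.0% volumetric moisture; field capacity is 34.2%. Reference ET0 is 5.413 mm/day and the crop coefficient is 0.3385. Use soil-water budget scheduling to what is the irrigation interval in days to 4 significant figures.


Approach: apply soil-water budget scheduling, SMD = (FC-theta)/100*depth*1000; ETc = ET0*Kc; interval = SMD/ETc.
Step 1 — soil moisture deficit:
  SMD = (34.2 - 16.0)/100 * 0.5650 * 1000 = 102.830 mm
Step 2 — daily crop ET (ETc = ET0*Kc):
  ETc = 5.413 * 0.3385 = 1.83230 mm/day
Step 3 — irrigation interval (SMD/ETc):
  interval = 102.830 / 1.83230 = 56.12 days
Therefore the irrigation interval = 56.12 days.


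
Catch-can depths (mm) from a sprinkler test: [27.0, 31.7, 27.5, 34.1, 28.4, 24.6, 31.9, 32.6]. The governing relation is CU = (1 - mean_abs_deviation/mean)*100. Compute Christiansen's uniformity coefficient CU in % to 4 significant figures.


mean = 29.7250 mm
mean |d_i - mean| = 2.85000 mm
CU = (1 - 2.85000/29.7250)*100 = 90.41 %
Therefore Christiansen's uniformity coefficient CU = 90.41 %.


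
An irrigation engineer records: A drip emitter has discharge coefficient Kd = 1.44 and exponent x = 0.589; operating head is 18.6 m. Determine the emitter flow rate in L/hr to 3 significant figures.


Approach: apply the emitter characteristic equation, q = Kd * h^x.
q = 1.44 * 18.6^0.589 = 8.06 L/hr
Therefore the emitter flow rate = 8.06 L/hr.


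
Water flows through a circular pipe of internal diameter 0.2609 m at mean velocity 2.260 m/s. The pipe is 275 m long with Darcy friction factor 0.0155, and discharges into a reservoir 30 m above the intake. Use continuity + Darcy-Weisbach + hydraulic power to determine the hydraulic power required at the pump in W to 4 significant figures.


Approach: apply continuity + Darcy-Weisbach + hydraulic power, Q = A*v; hf = f*(L/D)*(v^2/(2g)); H = static + hf; P = rho*g*Q*H.
Step 1 — flow rate (continuity, Q = A*v):
  A = pi*(0.2609/2)^2 = 0.0534611 m^2
  Q = 0.0534611 * 2.260 = 0.120822 m^3/s
Step 2 — friction head loss (Darcy-Weisbach):
  hf = 0.0155 * (275/0.2609) * (2.260^2 / (2*9.81))
  hf = 4.25313 m
Step 3 — total head: H = 30 + 4.25313 = 34.2531 m
Step 4 — hydraulic power (P = rho*g*Q*H):
  P = 1000 * 9.81 * 0.120822 * 34.2531 = 40600 W
Therefore the hydraulic power required at the pump = 40600 W.


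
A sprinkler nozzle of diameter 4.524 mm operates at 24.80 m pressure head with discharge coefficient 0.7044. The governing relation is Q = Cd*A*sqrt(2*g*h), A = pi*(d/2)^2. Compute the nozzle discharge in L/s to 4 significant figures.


A = pi*(4.524e-3/2)^2 = 1.60744e-05 m^2
Q = 0.7044 * 1.60744e-05 * sqrt(2*9.81*24.80) * 1000 = 0.2498 L/s
Therefore the nozzle discharge = 0.2498 L/s.


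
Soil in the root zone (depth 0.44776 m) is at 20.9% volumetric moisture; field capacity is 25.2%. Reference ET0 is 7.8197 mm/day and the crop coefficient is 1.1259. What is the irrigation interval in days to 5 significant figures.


Approach: apply soil-water budget scheduling, SMD = (FC-theta)/100*depth*1000; ETc = ET0*Kc; interval = SMD/ETc.
Step 1 — soil moisture deficit:
  SMD = (25.2 - 20.9)/100 * 0.44776 * 1000 = 19.25368 mm
Step 2 — daily crop ET (ETc = ET0*Kc):
  ETc = 7.8197 * 1.1259 = 8.804200 mm/day
Step 3 — irrigation interval (SMD/ETc):
  interval = 19.25368 / 8.804200 = 2.1869 days
Therefore the irrigation interval = 2.1869 days.


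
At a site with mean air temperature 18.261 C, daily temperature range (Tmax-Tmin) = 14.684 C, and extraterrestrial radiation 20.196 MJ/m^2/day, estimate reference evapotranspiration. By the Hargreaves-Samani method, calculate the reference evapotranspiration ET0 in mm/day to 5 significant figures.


Approach: apply the Hargreaves-Samani method, ET0 = 0.0023*(Tmean+17.8)*sqrt(Tmax-Tmin)*0.408*Ra.
ET0 = 0.0023*(18.261+17.8)*sqrt(14.684)*0.408*20.196 = 2.6189 mm/day
Therefore the reference evapotranspiration ET0 = 2.6189 mm/day.


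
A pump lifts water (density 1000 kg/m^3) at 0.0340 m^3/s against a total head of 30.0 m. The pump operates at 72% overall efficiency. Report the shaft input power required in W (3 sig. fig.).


Approach: apply hydraulic power then efficiency conversion, P = rho*g*Q*H; P_in = P/eta.
Step 1 — hydraulic power (P = rho*g*Q*H):
  P = 1000 * 9.81 * 0.0340 * 30.0 = 10006 W
Step 2 — input power: P_in = P/eta = 10006 / 0.72 = 13900 W
Therefore the shaft input power required = 13900 W.


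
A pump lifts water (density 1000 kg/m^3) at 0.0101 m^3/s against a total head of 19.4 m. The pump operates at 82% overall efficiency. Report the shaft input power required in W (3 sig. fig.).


Approach: apply hydraulic power then efficiency conversion, P = rho*g*Q*H; P_in = P/eta.
Step 1 — hydraulic power (P = rho*g*Q*H):
  P = 1000 * 9.81 * 0.0101 * 19.4 = 1922.2 W
Step 2 — input power: P_in = P/eta = 1922.2 / 0.82 = 2340 W
Therefore the shaft input power required = 2340 W.


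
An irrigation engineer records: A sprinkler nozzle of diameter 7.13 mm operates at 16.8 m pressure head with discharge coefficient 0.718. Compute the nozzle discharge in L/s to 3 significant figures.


Approach: apply the orifice equation, Q = Cd*A*sqrt(2*g*h), A = pi*(d/2)^2.
A = pi*(7.13e-3/2)^2 = 3.9927e-05 m^2
Q = 0.718 * 3.9927e-05 * sqrt(2*9.81*16.8) * 1000 = 0.520 L/s
Therefore the nozzle discharge = 0.520 L/s.


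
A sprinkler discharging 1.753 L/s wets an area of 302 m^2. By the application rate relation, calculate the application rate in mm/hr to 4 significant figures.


Approach: apply the application rate relation, rate = (Q/A)*3600.
rate = (1.753 / 302) * 3600 = 20.90 mm/hr
Therefore the application rate = 20.90 mm/hr.


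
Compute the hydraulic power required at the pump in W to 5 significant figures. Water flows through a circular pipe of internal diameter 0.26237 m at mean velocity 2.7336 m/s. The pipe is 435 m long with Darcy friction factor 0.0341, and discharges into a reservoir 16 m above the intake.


Approach: apply continuity + Darcy-Weisbach + hydraulic power, Q = A*v; hf = f*(L/D)*(v^2/(2g)); H = static + hf; P = rho*g*Q*H.
Step 1 — flow rate (continuity, Q = A*v):
  A = pi*(0.26237/2)^2 = 0.05406525 m^2
  Q = 0.05406525 * 2.7336 = 0.1477928 m^3/s
Step 2 — friction head loss (Darcy-Weisbach):
  hf = 0.0341 * (435/0.26237) * (2.7336^2 / (2*9.81))
  hf = 21.53279 m
Step 3 — total head: H = 16 + 21.53279 = 37.53279 m
Step 4 — hydraulic power (P = rho*g*Q*H):
  P = 1000 * 9.81 * 0.1477928 * 37.53279 = 54417 W
Therefore the hydraulic power required at the pump = 54417 W.


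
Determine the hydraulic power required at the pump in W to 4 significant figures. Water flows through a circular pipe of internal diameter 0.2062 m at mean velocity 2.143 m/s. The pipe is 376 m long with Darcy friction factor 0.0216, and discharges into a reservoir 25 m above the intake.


Approach: apply continuity + Darcy-Weisbach + hydraulic power, Q = A*v; hf = f*(L/D)*(v^2/(2g)); H = static + hf; P = rho*g*Q*H.
Step 1 — flow rate (continuity, Q = A*v):
  A = pi*(0.2062/2)^2 = 0.0333939 m^2
  Q = 0.0333939 * 2.143 = 0.0715631 m^3/s
Step 2 — friction head loss (Darcy-Weisbach):
  hf = 0.0216 * (376/0.2062) * (2.143^2 / (2*9.81))
  hf = 9.21931 m
Step 3 — total head: H = 25 + 9.21931 = 34.2193 m
Step 4 — hydraulic power (P = rho*g*Q*H):
  P = 1000 * 9.81 * 0.0715631 * 34.2193 = 24020 W
Therefore the hydraulic power required at the pump = 24020 W.


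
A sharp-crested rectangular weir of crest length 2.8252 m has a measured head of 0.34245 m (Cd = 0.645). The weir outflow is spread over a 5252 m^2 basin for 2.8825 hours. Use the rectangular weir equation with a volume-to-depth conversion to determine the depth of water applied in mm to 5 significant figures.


Approach: apply the rectangular weir equation with a volume-to-depth conversion, Q = (2/3)*Cd*L*sqrt(2g)*H^1.5; d = Q*t/A * 1000.
Step 1 — weir discharge:
  Q = (2/3)*0.645*2.8252*sqrt(2*9.81)*0.34245^1.5 = 1.078358 m^3/s
Step 2 — volume: V = 1.078358 * 2.8825*3600 = 11190.12 m^3
Step 3 — depth: d = V/A * 1000 = 11190.12/5252 * 1000 = 2130.6 mm
Therefore the depth of water applied = 2130.6 mm.


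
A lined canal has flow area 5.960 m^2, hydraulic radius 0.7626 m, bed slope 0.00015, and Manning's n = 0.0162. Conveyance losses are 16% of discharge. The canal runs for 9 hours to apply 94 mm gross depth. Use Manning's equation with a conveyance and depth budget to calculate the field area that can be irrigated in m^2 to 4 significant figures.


Approach: apply Manning's equation with a conveyance and depth budget, Q = (1/n)*A*R^(2/3)*S^(1/2); Q_field = Q*(1-loss); Area = Q_field*t/(d/1000).
Step 1 — canal discharge (Manning's equation):
  Q = (1/0.0162) * 5.960 * 0.7626^(2/3) * 0.00015^(1/2) = 3.76104 m^3/s
Step 2 — delivered flow: Q_field = 3.76104*(1 - 16/100) = 3.15927 m^3/s
Step 3 — volume delivered: V = 3.15927 * 9*3600 = 102360 m^3
Step 4 — area served: A = V / (depth/1000) = 102360 / 0.094 = 1089000 m^2
Therefore the field area that can be irrigated = 1089000 m^2.


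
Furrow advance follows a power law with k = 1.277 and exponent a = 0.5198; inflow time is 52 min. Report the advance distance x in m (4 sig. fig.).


Approach: apply the power-law advance function, x = k*t^a.
x = 1.277 * 52^0.5198 = 9.958 m
Therefore the advance distance x = 9.958 m.


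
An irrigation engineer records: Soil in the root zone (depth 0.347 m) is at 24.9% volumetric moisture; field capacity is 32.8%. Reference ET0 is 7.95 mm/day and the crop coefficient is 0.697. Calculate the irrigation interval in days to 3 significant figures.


Approach: apply soil-water budget scheduling, SMD = (FC-theta)/100*depth*1000; ETc = ET0*Kc; interval = SMD/ETc.
Step 1 — soil moisture deficit:
  SMD = (32.8 - 24.9)/100 * 0.347 * 1000 = 27.413 mm
Step 2 — daily crop ET (ETc = ET0*Kc):
  ETc = 7.95 * 0.697 = 5.5412 mm/day
Step 3 — irrigation interval (SMD/ETc):
  interval = 27.413 / 5.5412 = 4.95 days
Therefore the irrigation interval = 4.95 days.


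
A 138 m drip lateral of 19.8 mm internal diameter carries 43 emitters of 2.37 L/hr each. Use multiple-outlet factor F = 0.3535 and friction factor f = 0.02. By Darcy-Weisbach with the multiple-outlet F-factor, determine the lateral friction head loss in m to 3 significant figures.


Approach: apply Darcy-Weisbach with the multiple-outlet F-factor, Q = n*q/(3600*1000) m^3/s; v = Q/A; hf = F*f*(L/D)*(v^2/(2g)).
Q = 43*2.37/(3600*1000) = 2.8308e-05 m^3/s
A = pi*(19.8e-3/2)^2 = 3.0791e-04 m^2, so v = Q/A = 0.091938 m/s
hf = 0.3535*0.02*(138/0.0198)*(0.091938^2/(2*9.81)) = 0.0212 m
Therefore the lateral friction head loss = 0.0212 m.


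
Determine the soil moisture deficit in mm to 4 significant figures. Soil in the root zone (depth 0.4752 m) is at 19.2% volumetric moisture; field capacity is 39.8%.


Approach: apply the soil moisture deficit relation, SMD = (FC - theta)/100 * depth * 1000.
SMD = (39.8 - 19.2)/100 * 0.4752 * 1000 = 97.89 mm
Therefore the soil moisture deficit = 97.89 mm.


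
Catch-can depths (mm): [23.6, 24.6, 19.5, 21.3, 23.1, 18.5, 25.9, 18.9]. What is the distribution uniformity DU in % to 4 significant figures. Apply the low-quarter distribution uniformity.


Approach: apply the low-quarter distribution uniformity, DU = (mean of lowest quarter of readings / overall mean)*100.
sorted lowest 2 of 8: [18.5, 18.9] -> mean = 18.7000 mm
overall mean = 21.9250 mm
DU = (18.7000/21.9250)*100 = 85.29 %
Therefore the distribution uniformity DU = 85.29 %.


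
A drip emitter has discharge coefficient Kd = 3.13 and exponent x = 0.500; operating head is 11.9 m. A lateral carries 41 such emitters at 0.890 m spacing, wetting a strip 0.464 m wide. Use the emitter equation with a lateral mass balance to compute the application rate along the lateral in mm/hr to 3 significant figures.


Approach: apply the emitter equation with a lateral mass balance, q = Kd*h^x; Q = n*q; rate = Q/(n*spacing*width).
Step 1 — single emitter flow (q = Kd*h^x):
  q = 3.13 * 11.9^0.500 = 10.797 L/hr
Step 2 — total lateral flow: Q = 41 * 10.797 = 442.69 L/hr
Step 3 — wetted area: A = 41 * 0.890 * 0.464 = 16.931 m^2
Step 4 — application rate: Q/A = 442.69/16.931 = 26.1 mm/hr
Therefore the application rate along the lateral = 26.1 mm/hr.


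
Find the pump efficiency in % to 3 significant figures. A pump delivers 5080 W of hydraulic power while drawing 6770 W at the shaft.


Approach: apply the efficiency ratio, eta = (P_out/P_in)*100.
eta = (5080 / 6770) * 100 = 75.0 %
Therefore the pump efficiency = 75.0 %.


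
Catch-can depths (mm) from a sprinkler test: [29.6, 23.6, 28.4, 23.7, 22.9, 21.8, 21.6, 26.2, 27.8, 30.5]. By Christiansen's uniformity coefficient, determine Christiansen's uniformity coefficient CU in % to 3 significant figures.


Approach: apply Christiansen's uniformity coefficient, CU = (1 - mean_abs_deviation/mean)*100.
mean = 25.610 mm
mean |d_i - mean| = 2.8900 mm
CU = (1 - 2.8900/25.610)*100 = 88.7 %
Therefore Christiansen's uniformity coefficient CU = 88.7 %.


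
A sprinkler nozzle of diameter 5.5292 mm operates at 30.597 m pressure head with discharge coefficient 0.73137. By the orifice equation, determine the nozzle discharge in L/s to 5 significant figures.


Approach: apply the orifice equation, Q = Cd*A*sqrt(2*g*h), A = pi*(d/2)^2.
A = pi*(5.5292e-3/2)^2 = 2.401123e-05 m^2
Q = 0.73137 * 2.401123e-05 * sqrt(2*9.81*30.597) * 1000 = 0.43027 L/s
Therefore the nozzle discharge = 0.43027 L/s.


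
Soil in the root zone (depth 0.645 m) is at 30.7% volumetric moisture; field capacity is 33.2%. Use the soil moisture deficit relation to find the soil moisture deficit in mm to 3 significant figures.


Approach: apply the soil moisture deficit relation, SMD = (FC - theta)/100 * depth * 1000.
SMD = (33.2 - 30.7)/100 * 0.645 * 1000 = 16.1 mm
Therefore the soil moisture deficit = 16.1 mm.


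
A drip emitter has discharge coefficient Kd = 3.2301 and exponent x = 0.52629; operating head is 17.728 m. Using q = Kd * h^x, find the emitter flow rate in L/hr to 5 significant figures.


q = 3.2301 * 17.728^0.52629 = 14.668 L/hr
Therefore the emitter flow rate = 14.668 L/hr.


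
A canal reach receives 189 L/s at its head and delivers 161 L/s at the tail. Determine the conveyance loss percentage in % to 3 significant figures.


Approach: apply the conveyance loss ratio, loss% = ((Q_head - Q_tail)/Q_head)*100.
loss = ((189 - 161)/189)*100 = 14.8 %
Therefore the conveyance loss percentage = 14.8 %.


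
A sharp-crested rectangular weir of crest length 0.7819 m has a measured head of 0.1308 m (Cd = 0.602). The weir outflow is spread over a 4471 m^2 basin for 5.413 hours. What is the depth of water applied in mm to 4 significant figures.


Approach: apply the rectangular weir equation with a volume-to-depth conversion, Q = (2/3)*Cd*L*sqrt(2g)*H^1.5; d = Q*t/A * 1000.
Step 1 — weir discharge:
  Q = (2/3)*0.602*0.7819*sqrt(2*9.81)*0.1308^1.5 = 0.0657533 m^3/s
Step 2 — volume: V = 0.0657533 * 5.413*3600 = 1281.32 m^3
Step 3 — depth: d = V/A * 1000 = 1281.32/4471 * 1000 = 286.6 mm
Therefore the depth of water applied = 286.6 mm.


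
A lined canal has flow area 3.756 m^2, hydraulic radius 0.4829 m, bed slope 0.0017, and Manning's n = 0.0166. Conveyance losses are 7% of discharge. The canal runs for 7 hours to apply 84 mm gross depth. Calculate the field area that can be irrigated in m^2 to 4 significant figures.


Approach: apply Manning's equation with a conveyance and depth budget, Q = (1/n)*A*R^(2/3)*S^(1/2); Q_field = Q*(1-loss); Area = Q_field*t/(d/1000).
Step 1 — canal discharge (Manning's equation):
  Q = (1/0.0166) * 3.756 * 0.4829^(2/3) * 0.0017^(1/2) = 5.74222 m^3/s
Step 2 — delivered flow: Q_field = 5.74222*(1 - 7/100) = 5.34027 m^3/s
Step 3 — volume delivered: V = 5.34027 * 7*3600 = 134575 m^3
Step 4 — area served: A = V / (depth/1000) = 134575 / 0.084 = 1602000 m^2
Therefore the field area that can be irrigated = 1602000 m^2.


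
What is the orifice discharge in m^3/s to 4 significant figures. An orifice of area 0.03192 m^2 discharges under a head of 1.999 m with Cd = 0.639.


Approach: apply the orifice equation, Q = Cd*A*sqrt(2*g*h).
Q = 0.639 * 0.03192 * sqrt(2*9.81*1.999) = 0.1277 m^3/s
Therefore the orifice discharge = 0.1277 m^3/s.


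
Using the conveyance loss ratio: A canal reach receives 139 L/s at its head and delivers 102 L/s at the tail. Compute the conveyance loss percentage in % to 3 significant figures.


Approach: apply the conveyance loss ratio, loss% = ((Q_head - Q_tail)/Q_head)*100.
loss = ((139 - 102)/139)*100 = 26.6 %
Therefore the conveyance loss percentage = 26.6 %.


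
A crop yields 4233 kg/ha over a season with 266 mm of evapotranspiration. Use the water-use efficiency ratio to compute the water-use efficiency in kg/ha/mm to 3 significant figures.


Approach: apply the water-use efficiency ratio, WUE = yield/ET.
WUE = 4233 / 266 = 15.9 kg/ha/mm
Therefore the water-use efficiency = 15.9 kg/ha/mm.


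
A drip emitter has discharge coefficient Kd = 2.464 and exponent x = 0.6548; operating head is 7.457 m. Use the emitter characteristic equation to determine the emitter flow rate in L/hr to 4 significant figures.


Approach: apply the emitter characteristic equation, q = Kd * h^x.
q = 2.464 * 7.457^0.6548 = 9.183 L/hr
Therefore the emitter flow rate = 9.183 L/hr.


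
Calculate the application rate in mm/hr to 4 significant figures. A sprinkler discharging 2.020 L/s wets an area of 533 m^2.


Approach: apply the application rate relation, rate = (Q/A)*3600.
rate = (2.020 / 533) * 3600 = 13.64 mm/hr
Therefore the application rate = 13.64 mm/hr.


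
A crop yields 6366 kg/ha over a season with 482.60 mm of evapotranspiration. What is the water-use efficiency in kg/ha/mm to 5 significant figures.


Approach: apply the water-use efficiency ratio, WUE = yield/ET.
WUE = 6366 / 482.60 = 13.191 kg/ha/mm
Therefore the water-use efficiency = 13.191 kg/ha/mm.


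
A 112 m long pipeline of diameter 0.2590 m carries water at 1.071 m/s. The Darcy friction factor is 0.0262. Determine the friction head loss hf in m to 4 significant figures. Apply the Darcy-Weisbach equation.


Approach: apply the Darcy-Weisbach equation, hf = f*(L/D)*(v^2/(2g)).
hf = 0.0262 * (112/0.2590) * (1.071^2 / (2*9.81))
hf = 0.6624 m
Therefore the friction head loss hf = 0.6624 m.


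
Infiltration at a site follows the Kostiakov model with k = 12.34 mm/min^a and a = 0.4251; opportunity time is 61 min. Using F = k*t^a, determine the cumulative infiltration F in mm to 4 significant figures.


F = 12.34 * 61^0.4251 = 70.84 mm
Therefore the cumulative infiltration F = 70.84 mm.


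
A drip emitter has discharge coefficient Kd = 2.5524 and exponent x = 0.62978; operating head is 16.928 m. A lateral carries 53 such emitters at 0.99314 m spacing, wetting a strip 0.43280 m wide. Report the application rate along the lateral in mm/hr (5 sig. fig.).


Approach: apply the emitter equation with a lateral mass balance, q = Kd*h^x; Q = n*q; rate = Q/(n*spacing*width).
Step 1 — single emitter flow (q = Kd*h^x):
  q = 2.5524 * 16.928^0.62978 = 15.16003 L/hr
Step 2 — total lateral flow: Q = 53 * 15.16003 = 803.4815 L/hr
Step 3 — wetted area: A = 53 * 0.99314 * 0.43280 = 22.78104 m^2
Step 4 — application rate: Q/A = 803.4815/22.78104 = 35.270 mm/hr
Therefore the application rate along the lateral = 35.270 mm/hr.


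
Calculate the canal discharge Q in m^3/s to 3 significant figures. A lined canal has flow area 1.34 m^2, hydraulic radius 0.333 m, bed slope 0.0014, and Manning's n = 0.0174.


Approach: apply Manning's equation, Q = (1/n)*A*R^(2/3)*S^(1/2).
Q = (1/0.0174) * 1.34 * 0.333^(2/3) * 0.0014^(1/2) = 1.38 m^3/s
Therefore the canal discharge Q = 1.38 m^3/s.


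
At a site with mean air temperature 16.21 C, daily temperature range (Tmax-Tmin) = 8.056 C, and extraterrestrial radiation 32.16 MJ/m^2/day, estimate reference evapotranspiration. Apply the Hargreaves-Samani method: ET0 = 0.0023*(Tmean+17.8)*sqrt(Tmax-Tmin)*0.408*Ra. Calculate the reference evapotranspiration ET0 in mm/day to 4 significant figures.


ET0 = 0.0023*(16.21+17.8)*sqrt(8.056)*0.408*32.16 = 2.913 mm/day
Therefore the reference evapotranspiration ET0 = 2.913 mm/day.


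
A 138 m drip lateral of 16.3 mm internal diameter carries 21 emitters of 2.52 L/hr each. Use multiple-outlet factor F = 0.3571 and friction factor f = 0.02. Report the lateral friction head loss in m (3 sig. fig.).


Approach: apply Darcy-Weisbach with the multiple-outlet F-factor, Q = n*q/(3600*1000) m^3/s; v = Q/A; hf = F*f*(L/D)*(v^2/(2g)).
Q = 21*2.52/(3600*1000) = 1.4700e-05 m^3/s
A = pi*(16.3e-3/2)^2 = 2.0867e-04 m^2, so v = Q/A = 0.070445 m/s
hf = 0.3571*0.02*(138/0.0163)*(0.070445^2/(2*9.81)) = 0.0153 m
Therefore the lateral friction head loss = 0.0153 m.


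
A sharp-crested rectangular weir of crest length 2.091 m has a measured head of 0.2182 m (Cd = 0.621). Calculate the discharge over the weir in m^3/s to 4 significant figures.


Approach: apply the rectangular weir equation, Q = (2/3)*Cd*L*sqrt(2g)*H^1.5.
Q = (2/3)*0.621*2.091*sqrt(2*9.81)*0.2182^1.5 = 0.3908 m^3/s
Therefore the discharge over the weir = 0.3908 m^3/s.


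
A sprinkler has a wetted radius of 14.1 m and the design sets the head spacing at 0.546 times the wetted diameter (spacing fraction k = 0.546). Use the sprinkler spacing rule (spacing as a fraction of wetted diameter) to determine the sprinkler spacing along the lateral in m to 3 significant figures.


Approach: apply the sprinkler spacing rule (spacing as a fraction of wetted diameter), S = k*(2*R).
S = 0.546 * (2 * 14.1) = 15.4 m
Therefore the sprinkler spacing along the lateral = 15.4 m.


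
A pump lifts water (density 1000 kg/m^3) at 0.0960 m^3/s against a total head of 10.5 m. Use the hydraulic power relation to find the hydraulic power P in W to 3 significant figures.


Approach: apply the hydraulic power relation, P = rho*g*Q*H.
P = 1000 * 9.81 * 0.0960 * 10.5 = 9890 W
Therefore the hydraulic power P = 9890 W.


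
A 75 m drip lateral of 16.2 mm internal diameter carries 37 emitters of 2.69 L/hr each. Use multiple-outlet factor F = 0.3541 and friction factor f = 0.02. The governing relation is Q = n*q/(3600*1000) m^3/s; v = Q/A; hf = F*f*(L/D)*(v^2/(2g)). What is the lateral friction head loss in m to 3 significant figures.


Q = 37*2.69/(3600*1000) = 2.7647e-05 m^3/s
A = pi*(16.2e-3/2)^2 = 2.0612e-04 m^2, so v = Q/A = 0.13413 m/s
hf = 0.3541*0.02*(75/0.0162)*(0.13413^2/(2*9.81)) = 0.0301 m
Therefore the lateral friction head loss = 0.0301 m.


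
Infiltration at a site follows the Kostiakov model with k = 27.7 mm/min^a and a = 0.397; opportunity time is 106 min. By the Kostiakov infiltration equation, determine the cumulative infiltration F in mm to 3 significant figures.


Approach: apply the Kostiakov infiltration equation, F = k*t^a.
F = 27.7 * 106^0.397 = 176 mm
Therefore the cumulative infiltration F = 176 mm.


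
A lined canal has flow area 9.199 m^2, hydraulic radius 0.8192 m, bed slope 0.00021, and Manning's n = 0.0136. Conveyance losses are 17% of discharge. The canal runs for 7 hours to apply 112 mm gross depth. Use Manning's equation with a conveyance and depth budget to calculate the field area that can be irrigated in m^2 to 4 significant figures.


Approach: apply Manning's equation with a conveyance and depth budget, Q = (1/n)*A*R^(2/3)*S^(1/2); Q_field = Q*(1-loss); Area = Q_field*t/(d/1000).
Step 1 — canal discharge (Manning's equation):
  Q = (1/0.0136) * 9.199 * 0.8192^(2/3) * 0.00021^(1/2) = 8.58166 m^3/s
Step 2 — delivered flow: Q_field = 8.58166*(1 - 17/100) = 7.12278 m^3/s
Step 3 — volume delivered: V = 7.12278 * 7*3600 = 179494 m^3
Step 4 — area served: A = V / (depth/1000) = 179494 / 0.112 = 1603000 m^2
Therefore the field area that can be irrigated = 1603000 m^2.


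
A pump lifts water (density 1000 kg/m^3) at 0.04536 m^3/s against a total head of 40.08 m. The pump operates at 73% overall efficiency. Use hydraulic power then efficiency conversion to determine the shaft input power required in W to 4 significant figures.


Approach: apply hydraulic power then efficiency conversion, P = rho*g*Q*H; P_in = P/eta.
Step 1 — hydraulic power (P = rho*g*Q*H):
  P = 1000 * 9.81 * 0.04536 * 40.08 = 17834.9 W
Step 2 — input power: P_in = P/eta = 17834.9 / 0.73 = 24430 W
Therefore the shaft input power required = 24430 W.


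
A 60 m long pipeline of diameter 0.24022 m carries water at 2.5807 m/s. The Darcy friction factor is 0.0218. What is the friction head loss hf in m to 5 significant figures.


Approach: apply the Darcy-Weisbach equation, hf = f*(L/D)*(v^2/(2g)).
hf = 0.0218 * (60/0.24022) * (2.5807^2 / (2*9.81))
hf = 1.8483 m
Therefore the friction head loss hf = 1.8483 m.


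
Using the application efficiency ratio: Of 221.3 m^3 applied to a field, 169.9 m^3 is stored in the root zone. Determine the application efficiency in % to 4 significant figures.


Approach: apply the application efficiency ratio, Ea = (stored/applied)*100.
Ea = (169.9/221.3)*100 = 76.77 %
Therefore the application efficiency = 76.77 %.


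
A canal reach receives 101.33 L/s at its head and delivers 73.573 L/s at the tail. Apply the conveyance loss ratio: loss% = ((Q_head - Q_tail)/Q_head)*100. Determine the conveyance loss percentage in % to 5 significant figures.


loss = ((101.33 - 73.573)/101.33)*100 = 27.393 %
Therefore the conveyance loss percentage = 27.393 %.


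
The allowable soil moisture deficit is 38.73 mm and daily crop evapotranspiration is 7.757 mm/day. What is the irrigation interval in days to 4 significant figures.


Approach: apply the irrigation interval relation, interval = SMD / ETc.
interval = 38.73 / 7.757 = 4.993 days
Therefore the irrigation interval = 4.993 days.


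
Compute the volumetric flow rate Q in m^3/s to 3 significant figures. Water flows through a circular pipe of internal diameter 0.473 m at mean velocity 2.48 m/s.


Approach: apply the continuity equation for pipe flow, Q = A * v with A = pi*(D/2)^2.
A = pi*(0.473/2)^2 = 0.17572 m^2
Q = 0.17572 * 2.48 = 0.436 m^3/s
Therefore the volumetric flow rate Q = 0.436 m^3/s.


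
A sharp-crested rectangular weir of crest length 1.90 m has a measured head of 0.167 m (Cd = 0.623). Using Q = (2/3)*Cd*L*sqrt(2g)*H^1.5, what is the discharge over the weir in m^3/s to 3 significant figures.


Q = (2/3)*0.623*1.90*sqrt(2*9.81)*0.167^1.5 = 0.239 m^3/s
Therefore the discharge over the weir = 0.239 m^3/s.
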